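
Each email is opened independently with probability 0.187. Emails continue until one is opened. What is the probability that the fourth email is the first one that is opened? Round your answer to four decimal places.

0.1005

Geometric (trials to first success), p = 0.187.
P(Y = 4) = (1−p)^3 · p = 0.53737 · 0.187 = 0.100488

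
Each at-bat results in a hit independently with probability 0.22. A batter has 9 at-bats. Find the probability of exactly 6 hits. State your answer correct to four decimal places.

0.0045

X ~ Binomial(n=9, p=0.22).
P(X=6) = C(9,6) · p^6 · (1−p)^3
= 84 · 0.00011338 · 0.47455 = 0.004520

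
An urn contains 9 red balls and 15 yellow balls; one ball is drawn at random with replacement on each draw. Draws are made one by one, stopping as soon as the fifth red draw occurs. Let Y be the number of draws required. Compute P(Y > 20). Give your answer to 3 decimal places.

Needing more than 20 draws ⇔ fewer than 5 successes in the first 20. With X ~ Binomial(20, 0.375), P(Y > 20) = P(X ≤ 4).
  k=0: C(20,0)·0.375^0·0.625^20 = 0.00008
  k=1: C(20,1)·0.375^1·0.625^19 = 0.00099
  k=2: C(20,2)·0.375^2·0.625^18 = 0.00566
  k=3: C(20,3)·0.375^3·0.625^17 = 0.02037
  k=4: C(20,4)·0.375^4·0.625^16 = 0.05194
P(X ≤ 4) = 0.07904

0.079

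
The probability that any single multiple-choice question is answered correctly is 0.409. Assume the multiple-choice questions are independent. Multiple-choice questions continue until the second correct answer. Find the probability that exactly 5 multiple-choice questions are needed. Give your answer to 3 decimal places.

0.138

Y = trial on which the second success occurs; negative binomial, r=2, p=0.409.
P(Y=5) = C(4,1) · p^2 · (1−p)^3
= 4 · 0.16728 · 0.20643 = 0.13812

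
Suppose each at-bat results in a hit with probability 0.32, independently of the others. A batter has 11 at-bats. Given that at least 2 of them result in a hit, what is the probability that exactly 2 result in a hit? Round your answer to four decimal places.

X ~ Binomial(11, 0.32). Want P(X=2 | X≥2) = P(X=2) / P(X≥2).
P(X=2) = C(11,2)·0.32^2·0.68^9 = 0.175083
P(X≥2) = 1 − 0.014375 − 0.074410 = 0.911215
Ratio = 0.175083 / 0.911215 = 0.192142

0.1921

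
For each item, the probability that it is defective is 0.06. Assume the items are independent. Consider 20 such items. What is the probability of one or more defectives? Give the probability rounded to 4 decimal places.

P(at least one) = 1 − P(none) = 1 − (1 − 0.06)^20
= 1 − 0.290106 = 0.709894

0.7099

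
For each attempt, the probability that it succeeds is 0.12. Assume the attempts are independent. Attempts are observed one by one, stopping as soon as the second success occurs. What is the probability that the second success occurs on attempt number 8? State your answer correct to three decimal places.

0.047

Y = trial on which the second success occurs; negative binomial, r=2, p=0.12.
P(Y=8) = C(7,1) · p^2 · (1−p)^6
= 7 · 0.0144 · 0.4644 = 0.04681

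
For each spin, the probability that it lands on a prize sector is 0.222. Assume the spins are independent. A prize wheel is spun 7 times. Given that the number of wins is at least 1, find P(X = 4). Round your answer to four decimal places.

0.0484

X ~ Binomial(7, 0.222). Want P(X=4 | X≥1) = P(X=4) / P(X≥1).
P(X=4) = C(7,4)·0.222^4·0.778^3 = 0.040033
P(X≥1) = 1 − 0.172527 = 0.827473
Ratio = 0.040033 / 0.827473 = 0.048380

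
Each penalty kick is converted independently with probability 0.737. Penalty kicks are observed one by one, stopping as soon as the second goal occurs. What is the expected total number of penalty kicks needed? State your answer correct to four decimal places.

2.7137

Y = total penalty kicks until the second success; negative binomial with r=2, p=0.737.
E[Y] = r / p = 2 / 0.737 = 2.713704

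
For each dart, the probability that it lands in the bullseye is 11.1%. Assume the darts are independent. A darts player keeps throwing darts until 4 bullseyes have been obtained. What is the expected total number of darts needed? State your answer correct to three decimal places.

36.036

Y = total darts until the fourth success; negative binomial with r=4, p=0.111.
E[Y] = r / p = 4 / 0.111 = 36.03604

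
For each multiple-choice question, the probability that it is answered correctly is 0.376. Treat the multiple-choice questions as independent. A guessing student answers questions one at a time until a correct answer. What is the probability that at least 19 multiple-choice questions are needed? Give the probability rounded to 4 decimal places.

0.0002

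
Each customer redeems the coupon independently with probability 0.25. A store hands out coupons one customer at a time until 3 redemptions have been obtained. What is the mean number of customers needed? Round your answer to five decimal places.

Y = total customers until the third success; negative binomial with r=3, p=0.25.
E[Y] = r / p = 3 / 0.25 = 12.0000000

12.00000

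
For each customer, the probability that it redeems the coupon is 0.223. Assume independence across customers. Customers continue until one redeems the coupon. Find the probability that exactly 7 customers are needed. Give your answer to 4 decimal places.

Geometric (trials to first success), p = 0.223.
P(Y = 7) = (1−p)^6 · p = 0.22005 · 0.223 = 0.049072

0.0491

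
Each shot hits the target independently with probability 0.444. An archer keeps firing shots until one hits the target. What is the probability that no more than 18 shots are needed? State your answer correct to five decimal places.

Y = number of shots to the first success; geometric, p = 0.444.
P(Y ≤ 18) = 1 − (1−p)^18 = 1 − 0.0000258 = 0.9999742

0.99997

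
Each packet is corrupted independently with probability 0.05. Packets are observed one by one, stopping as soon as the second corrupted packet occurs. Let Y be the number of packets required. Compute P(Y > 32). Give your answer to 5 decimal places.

Needing more than 32 packets ⇔ fewer than 2 successes in the first 32. With X ~ Binomial(32, 0.05), P(Y > 32) = P(X ≤ 1).
  k=0: C(32,0)·0.05^0·0.95^32 = 0.1937115
  k=1: C(32,1)·0.05^1·0.95^31 = 0.3262509
P(X ≤ 1) = 0.5199624

0.51996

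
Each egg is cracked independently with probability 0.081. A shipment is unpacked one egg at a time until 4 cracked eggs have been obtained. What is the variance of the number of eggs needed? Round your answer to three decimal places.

560.280

Y = total eggs until the fourth success; negative binomial with r=4, p=0.081.
Var(Y) = r(1−p)/p² = 4·0.919 / 0.081² = 560.28045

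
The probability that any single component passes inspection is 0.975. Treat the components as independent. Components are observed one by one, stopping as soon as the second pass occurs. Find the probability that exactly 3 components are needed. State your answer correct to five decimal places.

0.04753

Y = trial on which the second success occurs; negative binomial, r=2, p=0.975.
P(Y=3) = C(2,1) · p^2 · (1−p)^1
= 2 · 0.95063 · 0.025 = 0.0475312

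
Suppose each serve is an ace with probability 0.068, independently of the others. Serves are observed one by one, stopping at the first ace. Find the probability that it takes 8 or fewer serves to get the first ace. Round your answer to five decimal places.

Y = number of serves to the first success; geometric, p = 0.068.
P(Y ≤ 8) = 1 − (1−p)^8 = 1 − 0.5692818 = 0.4307182

0.43072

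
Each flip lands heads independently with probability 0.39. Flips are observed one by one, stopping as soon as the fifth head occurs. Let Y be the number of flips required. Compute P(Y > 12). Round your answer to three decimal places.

0.467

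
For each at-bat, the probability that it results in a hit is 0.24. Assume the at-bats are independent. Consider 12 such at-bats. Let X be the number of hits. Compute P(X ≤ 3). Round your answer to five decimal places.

X ~ Binomial(12, 0.24); P(X ≤ 3) = Σ C(12,k) p^k (1−p)^(12−k) over k:
  k=0: C(12,0)·0.24^0·0.76^12 = 0.0371333
  k=1: C(12,1)·0.24^1·0.76^11 = 0.1407155
  k=2: C(12,2)·0.24^2·0.76^10 = 0.2444006
  k=3: C(12,3)·0.24^3·0.76^9 = 0.2572638
Total = 0.6795133

0.67951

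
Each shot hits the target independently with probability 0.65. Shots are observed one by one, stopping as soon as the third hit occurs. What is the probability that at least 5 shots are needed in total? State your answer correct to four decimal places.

0.4370

Needing more than 4 shots ⇔ fewer than 3 successes in the first 4. With X ~ Binomial(4, 0.65), P(Y > 4) = P(X ≤ 2).
  k=0: C(4,0)·0.65^0·0.35^4 = 0.015006
  k=1: C(4,1)·0.65^1·0.35^3 = 0.111475
  k=2: C(4,2)·0.65^2·0.35^2 = 0.310538
P(X ≤ 2) = 0.437019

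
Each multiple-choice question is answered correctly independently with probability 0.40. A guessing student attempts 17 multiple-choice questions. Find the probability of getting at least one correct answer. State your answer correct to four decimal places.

P(at least one) = 1 − P(none) = 1 − (1 − 0.40)^17
= 1 − 0.000169 = 0.999831

0.9998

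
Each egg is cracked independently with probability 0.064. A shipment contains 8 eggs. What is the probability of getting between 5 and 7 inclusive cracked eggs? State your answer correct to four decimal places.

X ~ Binomial(8, 0.064); P(5 ≤ X ≤ 7) = Σ C(8,k) p^k (1−p)^(8−k) over k:
  k=5: C(8,5)·0.064^5·0.936^3 = 0.000049
  k=6: C(8,6)·0.064^6·0.936^2 = 0.000002
  k=7: C(8,7)·0.064^7·0.936^1 = 0.000000
Total = 0.000051

0.0001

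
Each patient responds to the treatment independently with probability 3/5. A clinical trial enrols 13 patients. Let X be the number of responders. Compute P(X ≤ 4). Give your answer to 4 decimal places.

0.0321

X ~ Binomial(13, 0.60); P(X ≤ 4) = Σ C(13,k) p^k (1−p)^(13−k) over k:
  k=0: C(13,0)·0.60^0·0.40^13 = 0.000007
  k=1: C(13,1)·0.60^1·0.40^12 = 0.000131
  k=2: C(13,2)·0.60^2·0.40^11 = 0.001178
  k=3: C(13,3)·0.60^3·0.40^10 = 0.006478
  k=4: C(13,4)·0.60^4·0.40^9 = 0.024291
Total = 0.032084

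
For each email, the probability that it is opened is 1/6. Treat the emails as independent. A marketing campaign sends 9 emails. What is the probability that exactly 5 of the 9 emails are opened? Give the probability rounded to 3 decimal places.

0.008

X ~ Binomial(n=9, p=0.166667).
P(X=5) = C(9,5) · p^5 · (1−p)^4
= 126 · 0.0001286 · 0.48225 = 0.00781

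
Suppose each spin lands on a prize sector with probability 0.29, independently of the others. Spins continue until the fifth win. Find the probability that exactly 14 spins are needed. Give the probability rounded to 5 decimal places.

0.06724

Y = trial on which the fifth success occurs; negative binomial, r=5, p=0.29.
P(Y=14) = C(13,4) · p^5 · (1−p)^9
= 715 · 0.0020511 · 0.045849 = 0.0672390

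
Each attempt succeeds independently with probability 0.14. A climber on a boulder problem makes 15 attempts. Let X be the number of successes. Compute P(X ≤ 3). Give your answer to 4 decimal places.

0.8524

X ~ Binomial(15, 0.14); P(X ≤ 3) = Σ C(15,k) p^k (1−p)^(15−k) over k:
  k=0: C(15,0)·0.14^0·0.86^15 = 0.104106
  k=1: C(15,1)·0.14^1·0.86^14 = 0.254213
  k=2: C(15,2)·0.14^2·0.86^13 = 0.289684
  k=3: C(15,3)·0.14^3·0.86^12 = 0.204351
Total = 0.852355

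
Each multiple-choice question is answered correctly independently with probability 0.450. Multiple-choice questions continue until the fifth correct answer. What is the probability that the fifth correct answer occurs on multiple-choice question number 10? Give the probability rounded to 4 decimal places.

0.1170

Y = trial on which the fifth success occurs; negative binomial, r=5, p=0.45.
P(Y=10) = C(9,4) · p^5 · (1−p)^5
= 126 · 0.018453 · 0.050328 = 0.117016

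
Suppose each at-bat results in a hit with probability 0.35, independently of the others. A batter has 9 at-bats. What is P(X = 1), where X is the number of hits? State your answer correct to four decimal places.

0.1004

X ~ Binomial(n=9, p=0.35).
P(X=1) = C(9,1) · p^1 · (1−p)^8
= 9 · 0.35 · 0.031864 = 0.100373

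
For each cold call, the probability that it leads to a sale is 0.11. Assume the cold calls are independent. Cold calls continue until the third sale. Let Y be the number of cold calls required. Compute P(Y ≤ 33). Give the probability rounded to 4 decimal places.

Finishing within 33 cold calls ⇔ at least 3 successes in the first 33. With X ~ Binomial(33, 0.11), P(Y ≤ 33) = 1 − P(X ≤ 2).
  k=0: C(33,0)·0.11^0·0.89^33 = 0.021373
  k=1: C(33,1)·0.11^1·0.89^32 = 0.087174
  k=2: C(33,2)·0.11^2·0.89^31 = 0.172389
1 − 0.280936 = 0.719064

0.7191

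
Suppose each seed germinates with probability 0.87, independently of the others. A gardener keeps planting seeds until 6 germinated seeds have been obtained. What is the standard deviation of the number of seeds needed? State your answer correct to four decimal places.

Y = total seeds until the sixth success; negative binomial with r=6, p=0.87.
SD(Y) = √[r(1−p)/p²] = √(1.030519) = 1.015145

1.0151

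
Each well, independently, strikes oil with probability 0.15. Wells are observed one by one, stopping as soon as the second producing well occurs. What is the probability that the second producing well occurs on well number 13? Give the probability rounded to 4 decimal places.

0.0452

Y = trial on which the second success occurs; negative binomial, r=2, p=0.15.
P(Y=13) = C(12,1) · p^2 · (1−p)^11
= 12 · 0.0225 · 0.16734 = 0.045183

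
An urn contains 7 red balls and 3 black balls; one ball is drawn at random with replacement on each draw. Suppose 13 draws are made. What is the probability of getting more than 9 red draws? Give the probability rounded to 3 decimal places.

0.421

X ~ Binomial(13, 0.70); P(X ≥ 10) = Σ C(13,k) p^k (1−p)^(13−k) over k:
  k=10: C(13,10)·0.70^10·0.30^3 = 0.21813
  k=11: C(13,11)·0.70^11·0.30^2 = 0.13881
  k=12: C(13,12)·0.70^12·0.30^1 = 0.05398
  k=13: C(13,13)·0.70^13·0.30^0 = 0.00969
Total = 0.42061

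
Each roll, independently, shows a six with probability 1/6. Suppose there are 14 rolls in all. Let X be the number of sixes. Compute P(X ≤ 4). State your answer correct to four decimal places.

0.9310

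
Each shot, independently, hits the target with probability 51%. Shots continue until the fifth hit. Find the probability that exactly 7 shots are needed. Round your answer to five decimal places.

Y = trial on which the fifth success occurs; negative binomial, r=5, p=0.51.
P(Y=7) = C(6,4) · p^5 · (1−p)^2
= 15 · 0.034503 · 0.2401 = 0.1242608

0.12426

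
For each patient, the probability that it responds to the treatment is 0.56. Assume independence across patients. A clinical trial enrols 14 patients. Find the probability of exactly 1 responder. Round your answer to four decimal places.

0.0002

X ~ Binomial(n=14, p=0.56).
P(X=1) = C(14,1) · p^1 · (1−p)^13
= 14 · 0.56 · 2.3168e-05 = 0.000182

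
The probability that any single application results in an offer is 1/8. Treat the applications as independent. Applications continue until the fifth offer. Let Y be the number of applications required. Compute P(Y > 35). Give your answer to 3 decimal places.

Needing more than 35 applications ⇔ fewer than 5 successes in the first 35. With X ~ Binomial(35, 0.125), P(Y > 35) = P(X ≤ 4).
  k=0: C(35,0)·0.125^0·0.875^35 = 0.00934
  k=1: C(35,1)·0.125^1·0.875^34 = 0.04669
  k=2: C(35,2)·0.125^2·0.875^33 = 0.11340
  k=3: C(35,3)·0.125^3·0.875^32 = 0.17820
  k=4: C(35,4)·0.125^4·0.875^31 = 0.20365
P(X ≤ 4) = 0.55128

0.551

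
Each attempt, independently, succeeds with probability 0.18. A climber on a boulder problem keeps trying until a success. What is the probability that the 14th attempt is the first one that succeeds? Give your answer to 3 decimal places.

0.014

Geometric (trials to first success), p = 0.18.
P(Y = 14) = (1−p)^13 · p = 0.075784 · 0.18 = 0.01364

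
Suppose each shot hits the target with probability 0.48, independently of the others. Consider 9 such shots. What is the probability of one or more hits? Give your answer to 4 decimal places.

P(at least one) = 1 − P(none) = 1 − (1 − 0.48)^9
= 1 − 0.002780 = 0.997220

0.9972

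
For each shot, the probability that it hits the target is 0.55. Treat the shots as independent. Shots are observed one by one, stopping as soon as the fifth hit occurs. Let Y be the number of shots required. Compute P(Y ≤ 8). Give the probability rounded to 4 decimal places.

0.4770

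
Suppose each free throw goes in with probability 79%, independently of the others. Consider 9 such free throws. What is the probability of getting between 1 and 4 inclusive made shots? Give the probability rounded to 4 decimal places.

0.0240

X ~ Binomial(9, 0.79); P(1 ≤ X ≤ 4) = Σ C(9,k) p^k (1−p)^(9−k) over k:
  k=1: C(9,1)·0.79^1·0.21^8 = 0.000027
  k=2: C(9,2)·0.79^2·0.21^7 = 0.000405
  k=3: C(9,3)·0.79^3·0.21^6 = 0.003552
  k=4: C(9,4)·0.79^4·0.21^5 = 0.020044
Total = 0.024027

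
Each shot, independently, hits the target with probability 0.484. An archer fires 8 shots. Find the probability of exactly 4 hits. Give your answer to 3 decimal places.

0.272

X ~ Binomial(n=8, p=0.484).
P(X=4) = C(8,4) · p^4 · (1−p)^4
= 70 · 0.054876 · 0.070892 = 0.27232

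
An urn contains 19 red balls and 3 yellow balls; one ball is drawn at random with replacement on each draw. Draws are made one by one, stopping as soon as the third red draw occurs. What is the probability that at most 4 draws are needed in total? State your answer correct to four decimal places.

0.9077

Finishing within 4 draws ⇔ at least 3 successes in the first 4. With X ~ Binomial(4, 0.863636), P(Y ≤ 4) = 1 − P(X ≤ 2).
  k=0: C(4,0)·0.863636^0·0.136364^4 = 0.000346
  k=1: C(4,1)·0.863636^1·0.136364^3 = 0.008760
  k=2: C(4,2)·0.863636^2·0.136364^2 = 0.083217
1 − 0.092322 = 0.907678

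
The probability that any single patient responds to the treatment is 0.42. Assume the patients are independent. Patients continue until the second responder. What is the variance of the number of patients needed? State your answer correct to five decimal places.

6.57596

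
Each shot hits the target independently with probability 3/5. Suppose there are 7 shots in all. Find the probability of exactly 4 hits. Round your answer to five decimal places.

0.29030

X ~ Binomial(n=7, p=0.60).
P(X=4) = C(7,4) · p^4 · (1−p)^3
= 35 · 0.1296 · 0.064 = 0.2903040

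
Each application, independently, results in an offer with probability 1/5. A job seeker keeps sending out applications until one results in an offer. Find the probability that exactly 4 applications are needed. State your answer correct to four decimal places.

Geometric (trials to first success), p = 0.20.
P(Y = 4) = (1−p)^3 · p = 0.512 · 0.20 = 0.102400

0.1024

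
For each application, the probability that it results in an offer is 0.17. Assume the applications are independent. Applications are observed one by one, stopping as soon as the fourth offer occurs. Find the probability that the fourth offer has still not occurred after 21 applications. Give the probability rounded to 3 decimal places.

Needing more than 21 applications ⇔ fewer than 4 successes in the first 21. With X ~ Binomial(21, 0.17), P(Y > 21) = P(X ≤ 3).
  k=0: C(21,0)·0.17^0·0.83^21 = 0.01998
  k=1: C(21,1)·0.17^1·0.83^20 = 0.08595
  k=2: C(21,2)·0.17^2·0.83^19 = 0.17604
  k=3: C(21,3)·0.17^3·0.83^18 = 0.22835
P(X ≤ 3) = 0.51032

0.510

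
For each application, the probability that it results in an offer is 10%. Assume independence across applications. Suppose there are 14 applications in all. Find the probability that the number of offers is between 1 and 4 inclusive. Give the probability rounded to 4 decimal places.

0.7620

X ~ Binomial(14, 0.10); P(1 ≤ X ≤ 4) = Σ C(14,k) p^k (1−p)^(14−k) over k:
  k=1: C(14,1)·0.10^1·0.90^13 = 0.355861
  k=2: C(14,2)·0.10^2·0.90^12 = 0.257011
  k=3: C(14,3)·0.10^3·0.90^11 = 0.114227
  k=4: C(14,4)·0.10^4·0.90^10 = 0.034903
Total = 0.762002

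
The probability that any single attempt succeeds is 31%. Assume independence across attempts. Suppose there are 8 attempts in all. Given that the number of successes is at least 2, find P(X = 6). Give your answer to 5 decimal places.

X ~ Binomial(8, 0.31). Want P(X=6 | X≥2) = P(X=6) / P(X≥2).
P(X=6) = C(8,6)·0.31^6·0.69^2 = 0.0118311
P(X≥2) = 1 − 0.0513798 − 0.1846696 = 0.7639506
Ratio = 0.0118311 / 0.7639506 = 0.0154868

0.01549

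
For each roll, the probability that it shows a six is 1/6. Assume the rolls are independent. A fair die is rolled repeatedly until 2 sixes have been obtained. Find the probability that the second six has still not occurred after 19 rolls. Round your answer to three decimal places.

0.150

Needing more than 19 rolls ⇔ fewer than 2 successes in the first 19. With X ~ Binomial(19, 0.166667), P(Y > 19) = P(X ≤ 1).
  k=0: C(19,0)·0.166667^0·0.833333^19 = 0.03130
  k=1: C(19,1)·0.166667^1·0.833333^18 = 0.11894
P(X ≤ 1) = 0.15024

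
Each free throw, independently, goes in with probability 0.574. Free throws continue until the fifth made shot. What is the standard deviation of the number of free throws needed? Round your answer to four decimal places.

2.5426

Y = total free throws until the fifth success; negative binomial with r=5, p=0.574.
SD(Y) = √[r(1−p)/p²] = √(6.464811) = 2.542599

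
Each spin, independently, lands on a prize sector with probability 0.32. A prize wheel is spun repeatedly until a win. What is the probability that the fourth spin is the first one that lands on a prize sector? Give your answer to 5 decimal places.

0.10062

Geometric (trials to first success), p = 0.32.
P(Y = 4) = (1−p)^3 · p = 0.31443 · 0.32 = 0.1006182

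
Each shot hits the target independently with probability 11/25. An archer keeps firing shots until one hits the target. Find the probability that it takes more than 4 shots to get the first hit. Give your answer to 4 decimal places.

Y = number of shots to the first success; geometric, p = 0.44.
P(Y > 4) = P(first 4 all fail) = (1−p)^4 = 0.098345

0.0983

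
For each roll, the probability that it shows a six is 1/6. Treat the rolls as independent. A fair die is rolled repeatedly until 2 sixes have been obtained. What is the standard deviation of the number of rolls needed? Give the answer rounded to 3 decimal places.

7.746

Y = total rolls until the second success; negative binomial with r=2, p=0.166667.
SD(Y) = √[r(1−p)/p²] = √(60.00000) = 7.74597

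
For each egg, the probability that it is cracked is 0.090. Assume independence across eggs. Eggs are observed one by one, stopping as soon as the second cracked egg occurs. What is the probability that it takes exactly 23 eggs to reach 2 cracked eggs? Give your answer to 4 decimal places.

Y = trial on which the second success occurs; negative binomial, r=2, p=0.09.
P(Y=23) = C(22,1) · p^2 · (1−p)^21
= 22 · 0.0081 · 0.138 = 0.024591

0.0246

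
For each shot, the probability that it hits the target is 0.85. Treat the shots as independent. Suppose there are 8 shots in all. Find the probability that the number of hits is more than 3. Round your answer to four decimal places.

X ~ Binomial(8, 0.85); P(X ≥ 4) = Σ C(8,k) p^k (1−p)^(8−k) over k:
  k=4: C(8,4)·0.85^4·0.15^4 = 0.018499
  k=5: C(8,5)·0.85^5·0.15^3 = 0.083860
  k=6: C(8,6)·0.85^6·0.15^2 = 0.237604
  k=7: C(8,7)·0.85^7·0.15^1 = 0.384693
  k=8: C(8,8)·0.85^8·0.15^0 = 0.272491
Total = 0.997146

0.9971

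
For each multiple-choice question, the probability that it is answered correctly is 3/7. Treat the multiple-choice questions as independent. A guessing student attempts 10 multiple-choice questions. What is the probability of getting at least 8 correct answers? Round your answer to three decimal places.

0.020

X ~ Binomial(10, 0.428571); P(X ≥ 8) = Σ C(10,k) p^k (1−p)^(10−k) over k:
  k=8: C(10,8)·0.428571^8·0.571429^2 = 0.01672
  k=9: C(10,9)·0.428571^9·0.571429^1 = 0.00279
  k=10: C(10,10)·0.428571^10·0.571429^0 = 0.00021
Total = 0.01972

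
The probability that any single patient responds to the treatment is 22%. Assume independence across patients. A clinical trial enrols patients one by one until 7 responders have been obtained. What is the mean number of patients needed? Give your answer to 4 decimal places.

31.8182

Y = total patients until the seventh success; negative binomial with r=7, p=0.22.
E[Y] = r / p = 7 / 0.22 = 31.818182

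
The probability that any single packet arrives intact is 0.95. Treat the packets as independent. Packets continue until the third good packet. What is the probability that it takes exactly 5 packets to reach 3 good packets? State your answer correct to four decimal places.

0.0129

Y = trial on which the third success occurs; negative binomial, r=3, p=0.95.
P(Y=5) = C(4,2) · p^3 · (1−p)^2
= 6 · 0.85737 · 0.0025 = 0.012861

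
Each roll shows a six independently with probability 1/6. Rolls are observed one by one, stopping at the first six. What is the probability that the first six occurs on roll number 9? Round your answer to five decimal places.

Geometric (trials to first success), p = 0.166667.
P(Y = 9) = (1−p)^8 · p = 0.23257 · 0.166667 = 0.0387613

0.03876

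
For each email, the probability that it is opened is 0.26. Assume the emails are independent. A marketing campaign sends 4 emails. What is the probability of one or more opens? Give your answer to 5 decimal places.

0.70013

P(at least one) = 1 − P(none) = 1 − (1 − 0.26)^4
= 1 − 0.2998658 = 0.7001342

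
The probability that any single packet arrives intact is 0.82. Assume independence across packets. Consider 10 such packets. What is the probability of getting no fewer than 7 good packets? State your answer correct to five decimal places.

0.91166

X ~ Binomial(10, 0.82); P(X ≥ 7) = Σ C(10,k) p^k (1−p)^(10−k) over k:
  k=7: C(10,7)·0.82^7·0.18^3 = 0.1744599
  k=8: C(10,8)·0.82^8·0.18^2 = 0.2980357
  k=9: C(10,9)·0.82^9·0.18^1 = 0.3017152
  k=10: C(10,10)·0.82^10·0.18^0 = 0.1374480
Total = 0.9116589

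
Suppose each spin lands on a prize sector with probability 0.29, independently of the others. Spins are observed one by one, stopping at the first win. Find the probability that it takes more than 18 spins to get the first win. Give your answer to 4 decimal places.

0.0021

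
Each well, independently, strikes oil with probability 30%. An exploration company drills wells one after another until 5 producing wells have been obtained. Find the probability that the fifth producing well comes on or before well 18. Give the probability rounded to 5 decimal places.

Finishing within 18 wells ⇔ at least 5 successes in the first 18. With X ~ Binomial(18, 0.30), P(Y ≤ 18) = 1 − P(X ≤ 4).
  k=0: C(18,0)·0.30^0·0.70^18 = 0.0016284
  k=1: C(18,1)·0.30^1·0.70^17 = 0.0125620
  k=2: C(18,2)·0.30^2·0.70^16 = 0.0457617
  k=3: C(18,3)·0.30^3·0.70^15 = 0.1045983
  k=4: C(18,4)·0.30^4·0.70^14 = 0.1681044
1 − 0.3326549 = 0.6673451

0.66735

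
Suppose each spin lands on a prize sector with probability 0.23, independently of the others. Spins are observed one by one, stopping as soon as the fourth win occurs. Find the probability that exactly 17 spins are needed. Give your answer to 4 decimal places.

0.0524

Y = trial on which the fourth success occurs; negative binomial, r=4, p=0.23.
P(Y=17) = C(16,3) · p^4 · (1−p)^13
= 560 · 0.0027984 · 0.033449 = 0.052418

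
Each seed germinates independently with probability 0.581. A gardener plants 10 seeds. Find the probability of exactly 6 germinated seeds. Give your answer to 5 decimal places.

0.24896

X ~ Binomial(n=10, p=0.581).
P(X=6) = C(10,6) · p^6 · (1−p)^4
= 210 · 0.038464 · 0.030822 = 0.2489615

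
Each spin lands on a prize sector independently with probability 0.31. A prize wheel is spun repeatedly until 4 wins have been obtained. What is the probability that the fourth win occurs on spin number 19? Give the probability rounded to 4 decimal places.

0.0288

Y = trial on which the fourth success occurs; negative binomial, r=4, p=0.31.
P(Y=19) = C(18,3) · p^4 · (1−p)^15
= 816 · 0.0092352 · 0.0038259 = 0.028832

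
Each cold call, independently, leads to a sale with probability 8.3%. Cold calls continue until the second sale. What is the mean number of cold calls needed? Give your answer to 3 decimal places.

24.096

Y = total cold calls until the second success; negative binomial with r=2, p=0.083.
E[Y] = r / p = 2 / 0.083 = 24.09639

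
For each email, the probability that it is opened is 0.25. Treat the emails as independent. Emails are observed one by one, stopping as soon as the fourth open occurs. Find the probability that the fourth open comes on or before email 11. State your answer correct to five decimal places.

Finishing within 11 emails ⇔ at least 4 successes in the first 11. With X ~ Binomial(11, 0.25), P(Y ≤ 11) = 1 − P(X ≤ 3).
  k=0: C(11,0)·0.25^0·0.75^11 = 0.0422351
  k=1: C(11,1)·0.25^1·0.75^10 = 0.1548622
  k=2: C(11,2)·0.25^2·0.75^9 = 0.2581036
  k=3: C(11,3)·0.25^3·0.75^8 = 0.2581036
1 − 0.7133045 = 0.2866955

0.28670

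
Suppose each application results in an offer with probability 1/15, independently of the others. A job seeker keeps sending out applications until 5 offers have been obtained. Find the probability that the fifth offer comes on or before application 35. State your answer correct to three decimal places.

0.081

Finishing within 35 applications ⇔ at least 5 successes in the first 35. With X ~ Binomial(35, 0.066667), P(Y ≤ 35) = 1 − P(X ≤ 4).
  k=0: C(35,0)·0.066667^0·0.933333^35 = 0.08939
  k=1: C(35,1)·0.066667^1·0.933333^34 = 0.22347
  k=2: C(35,2)·0.066667^2·0.933333^33 = 0.27136
  k=3: C(35,3)·0.066667^3·0.933333^32 = 0.21321
  k=4: C(35,4)·0.066667^4·0.933333^31 = 0.12184
1 − 0.91927 = 0.08073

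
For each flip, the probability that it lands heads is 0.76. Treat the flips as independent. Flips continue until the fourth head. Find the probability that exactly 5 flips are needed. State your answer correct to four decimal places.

Y = trial on which the fourth success occurs; negative binomial, r=4, p=0.76.
P(Y=5) = C(4,3) · p^4 · (1−p)^1
= 4 · 0.33362 · 0.24 = 0.320277

0.3203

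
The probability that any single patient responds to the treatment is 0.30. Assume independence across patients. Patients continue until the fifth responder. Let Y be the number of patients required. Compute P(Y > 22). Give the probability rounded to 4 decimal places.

0.1645

Needing more than 22 patients ⇔ fewer than 5 successes in the first 22. With X ~ Binomial(22, 0.30), P(Y > 22) = P(X ≤ 4).
  k=0: C(22,0)·0.30^0·0.70^22 = 0.000391
  k=1: C(22,1)·0.30^1·0.70^21 = 0.003686
  k=2: C(22,2)·0.30^2·0.70^20 = 0.016589
  k=3: C(22,3)·0.30^3·0.70^19 = 0.047397
  k=4: C(22,4)·0.30^4·0.70^18 = 0.096486
P(X ≤ 4) = 0.164549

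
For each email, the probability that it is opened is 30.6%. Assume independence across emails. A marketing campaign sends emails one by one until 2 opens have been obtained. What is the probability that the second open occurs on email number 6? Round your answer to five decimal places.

Y = trial on which the second success occurs; negative binomial, r=2, p=0.306.
P(Y=6) = C(5,1) · p^2 · (1−p)^4
= 5 · 0.093636 · 0.23197 = 0.1086052

0.10861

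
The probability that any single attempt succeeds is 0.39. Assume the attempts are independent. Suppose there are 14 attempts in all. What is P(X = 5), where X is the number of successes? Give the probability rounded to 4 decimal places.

X ~ Binomial(n=14, p=0.39).
P(X=5) = C(14,5) · p^5 · (1−p)^9
= 2002 · 0.0090224 · 0.011694 = 0.211230

0.2112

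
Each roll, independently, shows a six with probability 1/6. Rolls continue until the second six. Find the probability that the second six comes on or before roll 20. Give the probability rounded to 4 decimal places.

0.8696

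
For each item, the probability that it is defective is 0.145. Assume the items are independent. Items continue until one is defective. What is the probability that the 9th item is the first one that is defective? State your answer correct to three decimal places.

Geometric (trials to first success), p = 0.145.
P(Y = 9) = (1−p)^8 · p = 0.28558 · 0.145 = 0.04141

0.041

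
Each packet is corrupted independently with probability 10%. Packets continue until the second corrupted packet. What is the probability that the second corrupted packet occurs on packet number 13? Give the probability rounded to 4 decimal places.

0.0377

Y = trial on which the second success occurs; negative binomial, r=2, p=0.10.
P(Y=13) = C(12,1) · p^2 · (1−p)^11
= 12 · 0.01 · 0.31381 = 0.037657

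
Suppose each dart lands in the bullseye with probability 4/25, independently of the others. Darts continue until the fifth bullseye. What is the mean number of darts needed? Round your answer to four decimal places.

31.2500

Y = total darts until the fifth success; negative binomial with r=5, p=0.16.
E[Y] = r / p = 5 / 0.16 = 31.250000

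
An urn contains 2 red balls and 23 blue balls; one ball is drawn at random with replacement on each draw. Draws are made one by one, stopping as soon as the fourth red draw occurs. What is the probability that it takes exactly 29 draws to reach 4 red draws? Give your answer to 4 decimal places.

Y = trial on which the fourth success occurs; negative binomial, r=4, p=0.08.
P(Y=29) = C(28,3) · p^4 · (1−p)^25
= 3276 · 4.096e-05 · 0.12436 = 0.016688

0.0167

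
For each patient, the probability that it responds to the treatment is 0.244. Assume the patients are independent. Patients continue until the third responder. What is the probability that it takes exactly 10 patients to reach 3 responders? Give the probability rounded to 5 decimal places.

0.07381

Y = trial on which the third success occurs; negative binomial, r=3, p=0.244.
P(Y=10) = C(9,2) · p^3 · (1−p)^7
= 36 · 0.014527 · 0.14114 = 0.0738116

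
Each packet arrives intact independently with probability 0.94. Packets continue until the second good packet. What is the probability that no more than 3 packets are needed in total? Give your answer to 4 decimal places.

0.9896

Finishing within 3 packets ⇔ at least 2 successes in the first 3. With X ~ Binomial(3, 0.94), P(Y ≤ 3) = 1 − P(X ≤ 1).
  k=0: C(3,0)·0.94^0·0.06^3 = 0.000216
  k=1: C(3,1)·0.94^1·0.06^2 = 0.010152
1 − 0.010368 = 0.989632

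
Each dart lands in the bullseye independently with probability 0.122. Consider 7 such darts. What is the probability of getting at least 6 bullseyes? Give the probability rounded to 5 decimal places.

X ~ Binomial(7, 0.122); P(X ≥ 6) = Σ C(7,k) p^k (1−p)^(7−k) over k:
  k=6: C(7,6)·0.122^6·0.878^1 = 0.0000203
  k=7: C(7,7)·0.122^7·0.878^0 = 0.0000004
Total = 0.0000207

0.00002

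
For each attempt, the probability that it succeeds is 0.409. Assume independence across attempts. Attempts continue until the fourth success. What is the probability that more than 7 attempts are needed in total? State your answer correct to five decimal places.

Needing more than 7 attempts ⇔ fewer than 4 successes in the first 7. With X ~ Binomial(7, 0.409), P(Y > 7) = P(X ≤ 3).
  k=0: C(7,0)·0.409^0·0.591^7 = 0.0251833
  k=1: C(7,1)·0.409^1·0.591^6 = 0.1219962
  k=2: C(7,2)·0.409^2·0.591^5 = 0.2532814
  k=3: C(7,3)·0.409^3·0.591^4 = 0.2921379
P(X ≤ 3) = 0.6925988

0.69260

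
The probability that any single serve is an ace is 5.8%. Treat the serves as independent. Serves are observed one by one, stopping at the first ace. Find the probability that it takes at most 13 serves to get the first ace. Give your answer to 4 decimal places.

Y = number of serves to the first success; geometric, p = 0.058.
P(Y ≤ 13) = 1 − (1−p)^13 = 1 − 0.459898 = 0.540102

0.5401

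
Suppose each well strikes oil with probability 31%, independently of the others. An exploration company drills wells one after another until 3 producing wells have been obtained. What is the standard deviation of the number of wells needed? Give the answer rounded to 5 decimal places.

4.64113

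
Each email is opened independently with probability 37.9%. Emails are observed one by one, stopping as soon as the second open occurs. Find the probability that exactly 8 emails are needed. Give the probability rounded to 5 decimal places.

0.05767

Y = trial on which the second success occurs; negative binomial, r=2, p=0.379.
P(Y=8) = C(7,1) · p^2 · (1−p)^6
= 7 · 0.14364 · 0.057352 = 0.0576668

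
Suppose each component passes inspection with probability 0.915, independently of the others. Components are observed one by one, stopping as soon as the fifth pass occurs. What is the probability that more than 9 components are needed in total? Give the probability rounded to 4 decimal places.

0.0004

Needing more than 9 components ⇔ fewer than 5 successes in the first 9. With X ~ Binomial(9, 0.915), P(Y > 9) = P(X ≤ 4).
  k=0: C(9,0)·0.915^0·0.085^9 = 0.000000
  k=1: C(9,1)·0.915^1·0.085^8 = 0.000000
  k=2: C(9,2)·0.915^2·0.085^7 = 0.000001
  k=3: C(9,3)·0.915^3·0.085^6 = 0.000024
  k=4: C(9,4)·0.915^4·0.085^5 = 0.000392
P(X ≤ 4) = 0.000417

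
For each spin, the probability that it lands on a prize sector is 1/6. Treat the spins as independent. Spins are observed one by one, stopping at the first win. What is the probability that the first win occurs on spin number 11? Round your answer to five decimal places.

Geometric (trials to first success), p = 0.166667.
P(Y = 11) = (1−p)^10 · p = 0.16151 · 0.166667 = 0.0269176

0.02692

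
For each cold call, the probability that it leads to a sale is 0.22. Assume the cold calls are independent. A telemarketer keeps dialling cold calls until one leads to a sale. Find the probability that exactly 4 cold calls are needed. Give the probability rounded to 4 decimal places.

Geometric (trials to first success), p = 0.22.
P(Y = 4) = (1−p)^3 · p = 0.47455 · 0.22 = 0.104401

0.1044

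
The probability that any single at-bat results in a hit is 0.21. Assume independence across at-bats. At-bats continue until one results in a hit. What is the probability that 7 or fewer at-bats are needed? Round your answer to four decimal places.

Y = number of at-bats to the first success; geometric, p = 0.21.
P(Y ≤ 7) = 1 − (1−p)^7 = 1 − 0.192039 = 0.807961

0.8080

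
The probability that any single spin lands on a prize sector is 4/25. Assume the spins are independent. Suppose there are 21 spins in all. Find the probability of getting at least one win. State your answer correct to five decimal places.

0.97430

P(at least one) = 1 − P(none) = 1 − (1 − 0.16)^21
= 1 − 0.0256960 = 0.9743040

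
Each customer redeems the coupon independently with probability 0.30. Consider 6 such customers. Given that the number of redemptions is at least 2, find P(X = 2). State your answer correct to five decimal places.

0.55902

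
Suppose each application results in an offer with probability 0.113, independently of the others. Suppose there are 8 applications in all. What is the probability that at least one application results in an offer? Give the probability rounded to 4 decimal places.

0.6168

P(at least one) = 1 − P(none) = 1 − (1 − 0.113)^8
= 1 − 0.383168 = 0.616832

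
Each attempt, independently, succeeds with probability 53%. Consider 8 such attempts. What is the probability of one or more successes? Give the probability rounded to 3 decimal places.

P(at least one) = 1 − P(none) = 1 − (1 − 0.53)^8
= 1 − 0.00238 = 0.99762

0.998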